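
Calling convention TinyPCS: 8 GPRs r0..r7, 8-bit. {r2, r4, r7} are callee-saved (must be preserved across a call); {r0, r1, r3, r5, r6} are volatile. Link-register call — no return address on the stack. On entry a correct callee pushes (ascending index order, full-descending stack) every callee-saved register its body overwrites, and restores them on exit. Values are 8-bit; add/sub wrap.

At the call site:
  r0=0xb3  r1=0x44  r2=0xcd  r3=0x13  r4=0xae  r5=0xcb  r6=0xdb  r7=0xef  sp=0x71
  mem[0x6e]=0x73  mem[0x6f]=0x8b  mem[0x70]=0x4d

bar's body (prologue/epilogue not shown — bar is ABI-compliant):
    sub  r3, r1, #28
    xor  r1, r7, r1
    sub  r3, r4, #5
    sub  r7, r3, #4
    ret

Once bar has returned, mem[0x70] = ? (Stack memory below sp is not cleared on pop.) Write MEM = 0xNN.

prologue: push r7 -> mem[0x70]=0xef, sp=0x70
body[0] sub  r3, r1, #28 -> r3=0x28
body[1] xor  r1, r7, r1 -> r1=0xab
body[2] sub  r3, r4, #5 -> r3=0xa9
body[3] sub  r7, r3, #4 -> r7=0xa5
epilogue: pop r7=0xef, sp=0x71
prologue pushed ['r7'] at ['0x70']

MEM = 0xef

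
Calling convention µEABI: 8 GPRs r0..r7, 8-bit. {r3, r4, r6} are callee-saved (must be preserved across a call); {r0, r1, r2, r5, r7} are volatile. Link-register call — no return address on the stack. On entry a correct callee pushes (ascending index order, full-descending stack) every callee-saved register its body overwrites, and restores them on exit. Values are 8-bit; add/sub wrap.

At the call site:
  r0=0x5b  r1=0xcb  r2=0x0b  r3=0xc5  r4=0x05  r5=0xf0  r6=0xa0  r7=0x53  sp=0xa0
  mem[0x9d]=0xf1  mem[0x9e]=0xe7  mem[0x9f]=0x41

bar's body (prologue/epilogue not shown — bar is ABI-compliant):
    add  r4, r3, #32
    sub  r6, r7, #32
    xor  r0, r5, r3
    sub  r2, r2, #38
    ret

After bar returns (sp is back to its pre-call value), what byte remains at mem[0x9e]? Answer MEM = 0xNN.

MEM = 0xa0

prologue: push r4 -> mem[0x9f]=0x05, sp=0x9f
prologue: push r6 -> mem[0x9e]=0xa0, sp=0x9e
body[0] add  r4, r3, #32 -> r4=0xe5
body[1] sub  r6, r7, #32 -> r6=0x33
body[2] xor  r0, r5, r3 -> r0=0x35
body[3] sub  r2, r2, #38 -> r2=0xe5
epilogue: pop r6=0xa0, sp=0x9f
epilogue: pop r4=0x05, sp=0xa0
prologue pushed ['r4', 'r6'] at ['0x9f', '0x9e']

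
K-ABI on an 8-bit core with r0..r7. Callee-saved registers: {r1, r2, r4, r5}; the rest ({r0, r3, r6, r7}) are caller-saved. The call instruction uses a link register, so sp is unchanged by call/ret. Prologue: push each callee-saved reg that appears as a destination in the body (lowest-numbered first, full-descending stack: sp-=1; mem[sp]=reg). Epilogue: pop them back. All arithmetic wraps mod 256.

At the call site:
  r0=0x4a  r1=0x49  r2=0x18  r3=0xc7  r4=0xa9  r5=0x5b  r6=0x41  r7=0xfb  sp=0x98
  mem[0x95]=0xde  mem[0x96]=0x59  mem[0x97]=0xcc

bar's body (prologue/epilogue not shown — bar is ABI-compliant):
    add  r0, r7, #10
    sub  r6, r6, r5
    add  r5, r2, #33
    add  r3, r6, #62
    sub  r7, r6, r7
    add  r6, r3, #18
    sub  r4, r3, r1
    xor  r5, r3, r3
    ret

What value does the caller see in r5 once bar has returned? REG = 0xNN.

prologue: push r4 → mem[0x97]=0xa9, sp=0x97
prologue: push r5 → mem[0x96]=0x5b, sp=0x96
body[0] add  r0, r7, #10 → r0=0x05
body[1] sub  r6, r6, r5 → r6=0xe6
body[2] add  r5, r2, #33 → r5=0x39
body[3] add  r3, r6, #62 → r3=0x24
body[4] sub  r7, r6, r7 → r7=0xeb
body[5] add  r6, r3, #18 → r6=0x36
body[6] sub  r4, r3, r1 → r4=0xdb
body[7] xor  r5, r3, r3 → r5=0x00
epilogue: pop r5=0x5b, sp=0x97
epilogue: pop r4=0xa9, sp=0x98
r5 is callee-saved → restored

REG = 0x5b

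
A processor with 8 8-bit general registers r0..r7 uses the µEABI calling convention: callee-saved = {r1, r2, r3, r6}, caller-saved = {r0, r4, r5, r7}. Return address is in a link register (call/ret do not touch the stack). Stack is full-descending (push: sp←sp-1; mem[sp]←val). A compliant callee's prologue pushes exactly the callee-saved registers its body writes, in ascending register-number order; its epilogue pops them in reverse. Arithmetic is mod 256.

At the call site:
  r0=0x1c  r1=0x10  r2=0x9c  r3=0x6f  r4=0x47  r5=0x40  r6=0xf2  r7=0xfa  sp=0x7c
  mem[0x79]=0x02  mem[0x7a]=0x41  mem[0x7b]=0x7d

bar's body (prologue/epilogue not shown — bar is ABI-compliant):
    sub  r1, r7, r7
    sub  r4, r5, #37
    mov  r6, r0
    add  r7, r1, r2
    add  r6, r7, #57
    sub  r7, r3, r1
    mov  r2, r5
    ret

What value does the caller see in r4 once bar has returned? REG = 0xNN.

REG = 0x1b

prologue: push r1 -> mem[0x7b]=0x10, sp=0x7b
prologue: push r2 -> mem[0x7a]=0x9c, sp=0x7a
prologue: push r6 -> mem[0x79]=0xf2, sp=0x79
body[0] sub  r1, r7, r7 -> r1=0x00
body[1] sub  r4, r5, #37 -> r4=0x1b
body[2] mov  r6, r0 -> r6=0x1c
body[3] add  r7, r1, r2 -> r7=0x9c
body[4] add  r6, r7, #57 -> r6=0xd5
body[5] sub  r7, r3, r1 -> r7=0x6f
body[6] mov  r2, r5 -> r2=0x40
epilogue: pop r6=0xf2, sp=0x7a
epilogue: pop r2=0x9c, sp=0x7b
epilogue: pop r1=0x10, sp=0x7c
r4 is caller-saved -> body value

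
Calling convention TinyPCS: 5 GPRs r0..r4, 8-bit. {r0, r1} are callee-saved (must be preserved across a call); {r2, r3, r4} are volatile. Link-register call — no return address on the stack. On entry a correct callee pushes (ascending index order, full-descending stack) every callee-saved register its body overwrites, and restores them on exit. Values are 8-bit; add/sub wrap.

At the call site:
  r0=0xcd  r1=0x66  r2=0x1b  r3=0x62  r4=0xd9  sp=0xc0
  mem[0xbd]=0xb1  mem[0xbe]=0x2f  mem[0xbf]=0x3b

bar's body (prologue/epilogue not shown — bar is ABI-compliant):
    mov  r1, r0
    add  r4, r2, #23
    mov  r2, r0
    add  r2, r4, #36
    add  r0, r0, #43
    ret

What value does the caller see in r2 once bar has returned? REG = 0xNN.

REG = 0x56

prologue: push r0 → mem[0xbf]=0xcd, sp=0xbf
prologue: push r1 → mem[0xbe]=0x66, sp=0xbe
body[0] mov  r1, r0 → r1=0xcd
body[1] add  r4, r2, #23 → r4=0x32
body[2] mov  r2, r0 → r2=0xcd
body[3] add  r2, r4, #36 → r2=0x56
body[4] add  r0, r0, #43 → r0=0xf8
epilogue: pop r1=0x66, sp=0xbf
epilogue: pop r0=0xcd, sp=0xc0
r2 is caller-saved → body value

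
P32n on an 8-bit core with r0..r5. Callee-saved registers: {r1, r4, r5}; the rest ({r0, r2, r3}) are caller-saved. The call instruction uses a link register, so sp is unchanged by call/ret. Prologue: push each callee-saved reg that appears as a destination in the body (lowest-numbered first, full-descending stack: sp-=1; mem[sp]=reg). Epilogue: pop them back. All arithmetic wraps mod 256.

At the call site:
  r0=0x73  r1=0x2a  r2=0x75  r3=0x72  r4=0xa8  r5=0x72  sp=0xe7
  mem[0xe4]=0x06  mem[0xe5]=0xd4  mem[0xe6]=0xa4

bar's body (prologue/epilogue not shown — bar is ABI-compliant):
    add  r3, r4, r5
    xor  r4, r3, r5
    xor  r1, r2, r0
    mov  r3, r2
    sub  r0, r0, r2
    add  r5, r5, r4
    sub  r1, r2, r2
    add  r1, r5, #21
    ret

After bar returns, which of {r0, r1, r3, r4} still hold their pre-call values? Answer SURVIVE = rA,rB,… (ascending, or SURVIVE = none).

SURVIVE = r1,r4

prologue: push r1 -> mem[0xe6]=0x2a, sp=0xe6
prologue: push r4 -> mem[0xe5]=0xa8, sp=0xe5
prologue: push r5 -> mem[0xe4]=0x72, sp=0xe4
body[0] add  r3, r4, r5 -> r3=0x1a
body[1] xor  r4, r3, r5 -> r4=0x68
body[2] xor  r1, r2, r0 -> r1=0x06
body[3] mov  r3, r2 -> r3=0x75
body[4] sub  r0, r0, r2 -> r0=0xfe
body[5] add  r5, r5, r4 -> r5=0xda
body[6] sub  r1, r2, r2 -> r1=0x00
body[7] add  r1, r5, #21 -> r1=0xef
epilogue: pop r5=0x72, sp=0xe5
epilogue: pop r4=0xa8, sp=0xe6
epilogue: pop r1=0x2a, sp=0xe7
r0: caller-saved, written=True
r1: callee-saved, written=True
r3: caller-saved, written=True
r4: callee-saved, written=True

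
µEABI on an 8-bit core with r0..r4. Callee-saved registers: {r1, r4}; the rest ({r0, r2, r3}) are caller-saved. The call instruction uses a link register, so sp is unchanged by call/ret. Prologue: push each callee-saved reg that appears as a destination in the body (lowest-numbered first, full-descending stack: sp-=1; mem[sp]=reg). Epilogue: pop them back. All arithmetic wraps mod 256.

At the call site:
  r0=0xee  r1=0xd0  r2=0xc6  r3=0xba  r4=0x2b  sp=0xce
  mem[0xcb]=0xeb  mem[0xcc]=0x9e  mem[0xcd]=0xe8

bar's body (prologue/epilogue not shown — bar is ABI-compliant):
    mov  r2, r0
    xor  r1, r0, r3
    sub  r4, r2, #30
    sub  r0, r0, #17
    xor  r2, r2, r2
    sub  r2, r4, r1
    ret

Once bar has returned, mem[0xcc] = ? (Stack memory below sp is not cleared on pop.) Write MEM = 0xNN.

prologue: push r1 → mem[0xcd]=0xd0, sp=0xcd
prologue: push r4 → mem[0xcc]=0x2b, sp=0xcc
body[0] mov  r2, r0 → r2=0xee
body[1] xor  r1, r0, r3 → r1=0x54
body[2] sub  r4, r2, #30 → r4=0xd0
body[3] sub  r0, r0, #17 → r0=0xdd
body[4] xor  r2, r2, r2 → r2=0x00
body[5] sub  r2, r4, r1 → r2=0x7c
epilogue: pop r4=0x2b, sp=0xcd
epilogue: pop r1=0xd0, sp=0xce
prologue pushed ['r1', 'r4'] at ['0xcd', '0xcc']

MEM = 0x2b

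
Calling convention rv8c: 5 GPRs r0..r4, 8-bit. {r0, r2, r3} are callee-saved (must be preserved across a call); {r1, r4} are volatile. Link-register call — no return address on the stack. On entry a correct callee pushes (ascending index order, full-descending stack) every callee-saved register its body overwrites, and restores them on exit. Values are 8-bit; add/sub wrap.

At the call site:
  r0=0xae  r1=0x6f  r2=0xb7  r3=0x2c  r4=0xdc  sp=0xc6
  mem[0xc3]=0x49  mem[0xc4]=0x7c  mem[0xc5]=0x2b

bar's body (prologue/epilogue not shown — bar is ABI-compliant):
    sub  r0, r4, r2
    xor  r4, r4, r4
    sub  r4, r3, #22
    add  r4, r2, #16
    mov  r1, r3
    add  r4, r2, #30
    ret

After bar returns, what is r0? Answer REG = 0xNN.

prologue: push r0 → mem[0xc5]=0xae, sp=0xc5
body[0] sub  r0, r4, r2 → r0=0x25
body[1] xor  r4, r4, r4 → r4=0x00
body[2] sub  r4, r3, #22 → r4=0x16
body[3] add  r4, r2, #16 → r4=0xc7
body[4] mov  r1, r3 → r1=0x2c
body[5] add  r4, r2, #30 → r4=0xd5
epilogue: pop r0=0xae, sp=0xc6
r0 is callee-saved → restored

REG = 0xae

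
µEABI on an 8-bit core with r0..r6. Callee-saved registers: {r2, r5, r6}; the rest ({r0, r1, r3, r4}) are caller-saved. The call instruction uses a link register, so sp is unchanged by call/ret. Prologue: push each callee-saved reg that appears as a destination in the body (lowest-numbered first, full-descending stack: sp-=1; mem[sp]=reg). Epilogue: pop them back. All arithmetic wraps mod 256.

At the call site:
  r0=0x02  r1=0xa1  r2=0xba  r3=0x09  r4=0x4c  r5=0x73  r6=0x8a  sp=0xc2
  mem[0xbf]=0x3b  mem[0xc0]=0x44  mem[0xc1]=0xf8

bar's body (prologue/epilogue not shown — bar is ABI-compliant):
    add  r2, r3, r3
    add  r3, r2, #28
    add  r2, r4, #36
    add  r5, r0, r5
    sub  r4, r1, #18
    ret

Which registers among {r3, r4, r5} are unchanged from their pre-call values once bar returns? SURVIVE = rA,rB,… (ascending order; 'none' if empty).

SURVIVE = r5

prologue: push r2 → mem[0xc1]=0xba, sp=0xc1
prologue: push r5 → mem[0xc0]=0x73, sp=0xc0
body[0] add  r2, r3, r3 → r2=0x12
body[1] add  r3, r2, #28 → r3=0x2e
body[2] add  r2, r4, #36 → r2=0x70
body[3] add  r5, r0, r5 → r5=0x75
body[4] sub  r4, r1, #18 → r4=0x8f
epilogue: pop r5=0x73, sp=0xc1
epilogue: pop r2=0xba, sp=0xc2
r3: caller-saved, written=True
r4: caller-saved, written=True
r5: callee-saved, written=True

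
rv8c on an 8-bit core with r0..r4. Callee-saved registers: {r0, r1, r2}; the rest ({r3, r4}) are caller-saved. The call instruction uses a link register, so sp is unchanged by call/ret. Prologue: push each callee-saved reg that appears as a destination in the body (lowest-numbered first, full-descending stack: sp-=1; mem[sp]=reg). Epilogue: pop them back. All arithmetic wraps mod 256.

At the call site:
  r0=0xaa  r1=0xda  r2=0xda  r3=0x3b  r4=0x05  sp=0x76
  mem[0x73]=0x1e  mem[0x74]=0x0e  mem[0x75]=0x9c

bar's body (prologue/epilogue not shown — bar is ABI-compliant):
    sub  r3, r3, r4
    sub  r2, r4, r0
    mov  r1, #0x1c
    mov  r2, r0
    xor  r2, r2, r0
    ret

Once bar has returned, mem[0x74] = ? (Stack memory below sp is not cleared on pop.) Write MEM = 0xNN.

prologue: push r1 → mem[0x75]=0xda, sp=0x75
prologue: push r2 → mem[0x74]=0xda, sp=0x74
body[0] sub  r3, r3, r4 → r3=0x36
body[1] sub  r2, r4, r0 → r2=0x5b
body[2] mov  r1, #0x1c → r1=0x1c
body[3] mov  r2, r0 → r2=0xaa
body[4] xor  r2, r2, r0 → r2=0x00
epilogue: pop r2=0xda, sp=0x75
epilogue: pop r1=0xda, sp=0x76
prologue pushed ['r1', 'r2'] at ['0x75', '0x74']

MEM = 0xda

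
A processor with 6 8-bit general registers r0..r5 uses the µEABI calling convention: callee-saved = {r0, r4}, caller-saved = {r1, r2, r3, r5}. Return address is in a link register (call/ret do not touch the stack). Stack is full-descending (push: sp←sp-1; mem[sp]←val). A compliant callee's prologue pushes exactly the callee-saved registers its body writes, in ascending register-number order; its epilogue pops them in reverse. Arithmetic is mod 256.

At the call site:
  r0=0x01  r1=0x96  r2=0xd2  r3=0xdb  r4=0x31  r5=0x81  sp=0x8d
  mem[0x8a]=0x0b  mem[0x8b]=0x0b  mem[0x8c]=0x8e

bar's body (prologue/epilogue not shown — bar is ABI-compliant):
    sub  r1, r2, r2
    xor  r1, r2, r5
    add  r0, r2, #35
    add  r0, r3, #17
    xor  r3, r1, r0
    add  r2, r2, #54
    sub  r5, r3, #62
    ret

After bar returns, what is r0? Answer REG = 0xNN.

REG = 0x01

prologue: push r0 -> mem[0x8c]=0x01, sp=0x8c
body[0] sub  r1, r2, r2 -> r1=0x00
body[1] xor  r1, r2, r5 -> r1=0x53
body[2] add  r0, r2, #35 -> r0=0xf5
body[3] add  r0, r3, #17 -> r0=0xec
body[4] xor  r3, r1, r0 -> r3=0xbf
body[5] add  r2, r2, #54 -> r2=0x08
body[6] sub  r5, r3, #62 -> r5=0x81
epilogue: pop r0=0x01, sp=0x8d
r0 is callee-saved -> restored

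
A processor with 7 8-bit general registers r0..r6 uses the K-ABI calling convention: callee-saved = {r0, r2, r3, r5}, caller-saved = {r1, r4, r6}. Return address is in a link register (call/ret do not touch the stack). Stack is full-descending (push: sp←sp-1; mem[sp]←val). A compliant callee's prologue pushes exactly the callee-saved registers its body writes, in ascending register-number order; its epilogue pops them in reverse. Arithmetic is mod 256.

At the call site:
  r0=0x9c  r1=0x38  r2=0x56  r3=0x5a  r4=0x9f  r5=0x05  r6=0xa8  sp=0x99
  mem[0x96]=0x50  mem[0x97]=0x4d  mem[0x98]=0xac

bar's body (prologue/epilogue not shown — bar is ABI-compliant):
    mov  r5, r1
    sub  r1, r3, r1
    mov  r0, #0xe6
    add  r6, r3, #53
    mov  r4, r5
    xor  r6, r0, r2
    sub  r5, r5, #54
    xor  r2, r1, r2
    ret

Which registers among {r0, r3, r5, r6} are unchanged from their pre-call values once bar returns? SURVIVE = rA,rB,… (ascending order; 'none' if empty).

prologue: push r0 → mem[0x98]=0x9c, sp=0x98
prologue: push r2 → mem[0x97]=0x56, sp=0x97
prologue: push r5 → mem[0x96]=0x05, sp=0x96
body[0] mov  r5, r1 → r5=0x38
body[1] sub  r1, r3, r1 → r1=0x22
body[2] mov  r0, #0xe6 → r0=0xe6
body[3] add  r6, r3, #53 → r6=0x8f
body[4] mov  r4, r5 → r4=0x38
body[5] xor  r6, r0, r2 → r6=0xb0
body[6] sub  r5, r5, #54 → r5=0x02
body[7] xor  r2, r1, r2 → r2=0x74
epilogue: pop r5=0x05, sp=0x97
epilogue: pop r2=0x56, sp=0x98
epilogue: pop r0=0x9c, sp=0x99
r0: callee-saved, written=True
r3: callee-saved, written=False
r5: callee-saved, written=True
r6: caller-saved, written=True

SURVIVE = r0,r3,r5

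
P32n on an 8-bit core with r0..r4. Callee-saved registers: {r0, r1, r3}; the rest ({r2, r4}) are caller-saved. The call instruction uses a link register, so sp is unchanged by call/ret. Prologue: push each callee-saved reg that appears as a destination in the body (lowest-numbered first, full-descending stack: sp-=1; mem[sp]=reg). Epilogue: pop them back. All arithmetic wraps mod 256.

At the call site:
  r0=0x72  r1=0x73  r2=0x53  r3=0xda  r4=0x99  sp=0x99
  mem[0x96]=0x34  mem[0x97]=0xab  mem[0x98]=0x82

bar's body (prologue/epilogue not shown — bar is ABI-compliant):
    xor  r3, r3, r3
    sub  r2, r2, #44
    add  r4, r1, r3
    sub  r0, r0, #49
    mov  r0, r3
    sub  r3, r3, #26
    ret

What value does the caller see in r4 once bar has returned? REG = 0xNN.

REG = 0x73

prologue: push r0 -> mem[0x98]=0x72, sp=0x98
prologue: push r3 -> mem[0x97]=0xda, sp=0x97
body[0] xor  r3, r3, r3 -> r3=0x00
body[1] sub  r2, r2, #44 -> r2=0x27
body[2] add  r4, r1, r3 -> r4=0x73
body[3] sub  r0, r0, #49 -> r0=0x41
body[4] mov  r0, r3 -> r0=0x00
body[5] sub  r3, r3, #26 -> r3=0xe6
epilogue: pop r3=0xda, sp=0x98
epilogue: pop r0=0x72, sp=0x99
r4 is caller-saved -> body value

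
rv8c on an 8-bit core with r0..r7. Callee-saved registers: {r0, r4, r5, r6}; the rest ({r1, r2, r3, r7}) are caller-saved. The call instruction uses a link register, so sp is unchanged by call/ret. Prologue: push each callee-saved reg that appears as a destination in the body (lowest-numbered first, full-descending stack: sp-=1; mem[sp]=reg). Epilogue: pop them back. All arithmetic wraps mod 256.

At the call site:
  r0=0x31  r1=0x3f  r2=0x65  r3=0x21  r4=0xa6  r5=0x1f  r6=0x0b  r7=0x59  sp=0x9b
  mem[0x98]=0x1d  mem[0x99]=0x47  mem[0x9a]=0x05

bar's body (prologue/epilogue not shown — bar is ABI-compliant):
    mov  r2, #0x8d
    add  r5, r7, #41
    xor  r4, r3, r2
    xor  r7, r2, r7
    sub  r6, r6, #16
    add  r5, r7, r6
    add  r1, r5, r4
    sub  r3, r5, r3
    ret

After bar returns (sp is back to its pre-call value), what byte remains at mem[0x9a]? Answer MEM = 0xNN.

MEM = 0xa6

prologue: push r4 -> mem[0x9a]=0xa6, sp=0x9a
prologue: push r5 -> mem[0x99]=0x1f, sp=0x99
prologue: push r6 -> mem[0x98]=0x0b, sp=0x98
body[0] mov  r2, #0x8d -> r2=0x8d
body[1] add  r5, r7, #41 -> r5=0x82
body[2] xor  r4, r3, r2 -> r4=0xac
body[3] xor  r7, r2, r7 -> r7=0xd4
body[4] sub  r6, r6, #16 -> r6=0xfb
body[5] add  r5, r7, r6 -> r5=0xcf
body[6] add  r1, r5, r4 -> r1=0x7b
body[7] sub  r3, r5, r3 -> r3=0xae
epilogue: pop r6=0x0b, sp=0x99
epilogue: pop r5=0x1f, sp=0x9a
epilogue: pop r4=0xa6, sp=0x9b
prologue pushed ['r4', 'r5', 'r6'] at ['0x9a', '0x99', '0x98']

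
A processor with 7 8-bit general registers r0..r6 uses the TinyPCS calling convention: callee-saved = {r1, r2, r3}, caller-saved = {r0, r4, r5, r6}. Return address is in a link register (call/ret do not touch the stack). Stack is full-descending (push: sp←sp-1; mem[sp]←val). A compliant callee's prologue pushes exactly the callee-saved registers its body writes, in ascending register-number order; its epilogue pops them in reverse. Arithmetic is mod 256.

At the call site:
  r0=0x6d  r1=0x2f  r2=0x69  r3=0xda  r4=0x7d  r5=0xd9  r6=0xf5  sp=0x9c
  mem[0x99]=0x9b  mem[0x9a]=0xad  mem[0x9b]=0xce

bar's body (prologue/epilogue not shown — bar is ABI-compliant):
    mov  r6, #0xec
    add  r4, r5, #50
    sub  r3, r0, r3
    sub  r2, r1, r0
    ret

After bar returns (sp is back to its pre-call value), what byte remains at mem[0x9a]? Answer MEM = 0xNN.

MEM = 0xda

prologue: push r2 → mem[0x9b]=0x69, sp=0x9b
prologue: push r3 → mem[0x9a]=0xda, sp=0x9a
body[0] mov  r6, #0xec → r6=0xec
body[1] add  r4, r5, #50 → r4=0x0b
body[2] sub  r3, r0, r3 → r3=0x93
body[3] sub  r2, r1, r0 → r2=0xc2
epilogue: pop r3=0xda, sp=0x9b
epilogue: pop r2=0x69, sp=0x9c
prologue pushed ['r2', 'r3'] at ['0x9b', '0x9a']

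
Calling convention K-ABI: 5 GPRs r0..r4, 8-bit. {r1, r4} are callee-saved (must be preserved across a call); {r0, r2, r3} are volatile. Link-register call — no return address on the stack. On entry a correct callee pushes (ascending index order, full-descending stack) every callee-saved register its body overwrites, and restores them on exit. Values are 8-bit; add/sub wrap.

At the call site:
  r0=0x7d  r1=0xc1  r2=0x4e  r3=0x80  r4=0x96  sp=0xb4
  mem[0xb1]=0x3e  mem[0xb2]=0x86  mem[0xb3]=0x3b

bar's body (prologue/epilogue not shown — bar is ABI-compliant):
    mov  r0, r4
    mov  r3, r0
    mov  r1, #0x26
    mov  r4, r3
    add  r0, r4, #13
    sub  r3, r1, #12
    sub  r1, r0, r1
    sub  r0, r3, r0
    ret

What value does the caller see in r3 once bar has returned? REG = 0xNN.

prologue: push r1 -> mem[0xb3]=0xc1, sp=0xb3
prologue: push r4 -> mem[0xb2]=0x96, sp=0xb2
body[0] mov  r0, r4 -> r0=0x96
body[1] mov  r3, r0 -> r3=0x96
body[2] mov  r1, #0x26 -> r1=0x26
body[3] mov  r4, r3 -> r4=0x96
body[4] add  r0, r4, #13 -> r0=0xa3
body[5] sub  r3, r1, #12 -> r3=0x1a
body[6] sub  r1, r0, r1 -> r1=0x7d
body[7] sub  r0, r3, r0 -> r0=0x77
epilogue: pop r4=0x96, sp=0xb3
epilogue: pop r1=0xc1, sp=0xb4
r3 is caller-saved -> body value

REG = 0x1a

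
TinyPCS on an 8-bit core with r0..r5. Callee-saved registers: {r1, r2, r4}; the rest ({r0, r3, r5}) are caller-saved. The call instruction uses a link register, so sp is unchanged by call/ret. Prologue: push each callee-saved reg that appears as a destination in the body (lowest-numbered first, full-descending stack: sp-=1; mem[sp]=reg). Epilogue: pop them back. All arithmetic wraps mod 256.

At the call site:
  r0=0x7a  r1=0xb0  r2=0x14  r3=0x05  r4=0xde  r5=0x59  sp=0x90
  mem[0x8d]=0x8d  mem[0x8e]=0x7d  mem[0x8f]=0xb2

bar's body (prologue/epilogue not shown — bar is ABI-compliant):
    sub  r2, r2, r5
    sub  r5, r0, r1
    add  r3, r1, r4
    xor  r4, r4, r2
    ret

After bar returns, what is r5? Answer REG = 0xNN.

REG = 0xca

prologue: push r2 → mem[0x8f]=0x14, sp=0x8f
prologue: push r4 → mem[0x8e]=0xde, sp=0x8e
body[0] sub  r2, r2, r5 → r2=0xbb
body[1] sub  r5, r0, r1 → r5=0xca
body[2] add  r3, r1, r4 → r3=0x8e
body[3] xor  r4, r4, r2 → r4=0x65
epilogue: pop r4=0xde, sp=0x8f
epilogue: pop r2=0x14, sp=0x90
r5 is caller-saved → body value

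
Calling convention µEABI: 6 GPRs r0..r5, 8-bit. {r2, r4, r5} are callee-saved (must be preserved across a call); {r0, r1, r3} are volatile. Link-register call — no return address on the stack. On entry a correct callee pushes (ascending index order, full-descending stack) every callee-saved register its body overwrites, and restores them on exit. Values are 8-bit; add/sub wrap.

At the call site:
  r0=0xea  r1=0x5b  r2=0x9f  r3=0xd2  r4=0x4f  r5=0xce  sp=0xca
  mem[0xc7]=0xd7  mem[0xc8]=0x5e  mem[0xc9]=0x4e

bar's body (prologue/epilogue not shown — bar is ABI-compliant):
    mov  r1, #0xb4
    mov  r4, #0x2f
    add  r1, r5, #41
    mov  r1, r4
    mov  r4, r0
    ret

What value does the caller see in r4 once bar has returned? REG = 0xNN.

prologue: push r4 → mem[0xc9]=0x4f, sp=0xc9
body[0] mov  r1, #0xb4 → r1=0xb4
body[1] mov  r4, #0x2f → r4=0x2f
body[2] add  r1, r5, #41 → r1=0xf7
body[3] mov  r1, r4 → r1=0x2f
body[4] mov  r4, r0 → r4=0xea
epilogue: pop r4=0x4f, sp=0xca
r4 is callee-saved → restored

REG = 0x4f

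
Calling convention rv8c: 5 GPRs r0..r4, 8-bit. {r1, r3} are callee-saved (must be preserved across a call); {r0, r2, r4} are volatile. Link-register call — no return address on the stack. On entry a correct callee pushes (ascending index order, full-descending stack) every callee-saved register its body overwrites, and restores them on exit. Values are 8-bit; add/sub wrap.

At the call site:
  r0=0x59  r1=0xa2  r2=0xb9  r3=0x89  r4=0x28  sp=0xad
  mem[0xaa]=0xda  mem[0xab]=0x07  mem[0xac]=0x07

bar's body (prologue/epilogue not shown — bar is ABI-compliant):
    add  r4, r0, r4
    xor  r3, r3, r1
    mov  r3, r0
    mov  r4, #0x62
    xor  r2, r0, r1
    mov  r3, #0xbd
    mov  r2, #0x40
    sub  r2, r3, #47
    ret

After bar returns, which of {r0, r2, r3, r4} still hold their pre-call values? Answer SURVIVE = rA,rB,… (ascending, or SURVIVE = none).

SURVIVE = r0,r3

prologue: push r3 → mem[0xac]=0x89, sp=0xac
body[0] add  r4, r0, r4 → r4=0x81
body[1] xor  r3, r3, r1 → r3=0x2b
body[2] mov  r3, r0 → r3=0x59
body[3] mov  r4, #0x62 → r4=0x62
body[4] xor  r2, r0, r1 → r2=0xfb
body[5] mov  r3, #0xbd → r3=0xbd
body[6] mov  r2, #0x40 → r2=0x40
body[7] sub  r2, r3, #47 → r2=0x8e
epilogue: pop r3=0x89, sp=0xad
r0: caller-saved, written=False
r2: caller-saved, written=True
r3: callee-saved, written=True
r4: caller-saved, written=True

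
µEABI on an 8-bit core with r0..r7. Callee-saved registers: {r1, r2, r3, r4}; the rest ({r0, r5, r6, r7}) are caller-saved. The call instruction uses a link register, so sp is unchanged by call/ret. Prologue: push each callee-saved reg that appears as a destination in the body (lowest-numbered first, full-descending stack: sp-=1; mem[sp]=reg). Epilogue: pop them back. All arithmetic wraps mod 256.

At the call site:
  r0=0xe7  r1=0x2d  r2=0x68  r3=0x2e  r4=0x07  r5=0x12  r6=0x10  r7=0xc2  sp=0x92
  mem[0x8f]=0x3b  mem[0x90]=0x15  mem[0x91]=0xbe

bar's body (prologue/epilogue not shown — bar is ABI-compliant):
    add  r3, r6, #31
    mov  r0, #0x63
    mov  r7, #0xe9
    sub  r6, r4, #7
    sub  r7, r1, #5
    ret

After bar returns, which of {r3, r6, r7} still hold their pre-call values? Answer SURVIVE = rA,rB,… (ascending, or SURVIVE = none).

SURVIVE = r3

prologue: push r3 → mem[0x91]=0x2e, sp=0x91
body[0] add  r3, r6, #31 → r3=0x2f
body[1] mov  r0, #0x63 → r0=0x63
body[2] mov  r7, #0xe9 → r7=0xe9
body[3] sub  r6, r4, #7 → r6=0x00
body[4] sub  r7, r1, #5 → r7=0x28
epilogue: pop r3=0x2e, sp=0x92
r3: callee-saved, written=True
r6: caller-saved, written=True
r7: caller-saved, written=True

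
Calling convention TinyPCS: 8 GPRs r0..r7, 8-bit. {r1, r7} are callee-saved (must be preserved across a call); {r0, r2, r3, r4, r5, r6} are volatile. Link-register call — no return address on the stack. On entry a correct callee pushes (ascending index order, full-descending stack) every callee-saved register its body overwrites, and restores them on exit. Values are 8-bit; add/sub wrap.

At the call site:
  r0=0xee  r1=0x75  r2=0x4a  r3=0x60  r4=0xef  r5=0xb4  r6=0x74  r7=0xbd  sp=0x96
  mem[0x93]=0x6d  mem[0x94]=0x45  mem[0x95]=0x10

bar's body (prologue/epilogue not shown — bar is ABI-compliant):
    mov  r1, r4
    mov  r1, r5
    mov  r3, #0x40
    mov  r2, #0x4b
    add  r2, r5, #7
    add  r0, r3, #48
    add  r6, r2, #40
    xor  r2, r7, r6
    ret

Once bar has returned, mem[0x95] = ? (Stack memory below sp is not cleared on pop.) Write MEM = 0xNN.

MEM = 0x75

prologue: push r1 → mem[0x95]=0x75, sp=0x95
body[0] mov  r1, r4 → r1=0xef
body[1] mov  r1, r5 → r1=0xb4
body[2] mov  r3, #0x40 → r3=0x40
body[3] mov  r2, #0x4b → r2=0x4b
body[4] add  r2, r5, #7 → r2=0xbb
body[5] add  r0, r3, #48 → r0=0x70
body[6] add  r6, r2, #40 → r6=0xe3
body[7] xor  r2, r7, r6 → r2=0x5e
epilogue: pop r1=0x75, sp=0x96
prologue pushed ['r1'] at ['0x95']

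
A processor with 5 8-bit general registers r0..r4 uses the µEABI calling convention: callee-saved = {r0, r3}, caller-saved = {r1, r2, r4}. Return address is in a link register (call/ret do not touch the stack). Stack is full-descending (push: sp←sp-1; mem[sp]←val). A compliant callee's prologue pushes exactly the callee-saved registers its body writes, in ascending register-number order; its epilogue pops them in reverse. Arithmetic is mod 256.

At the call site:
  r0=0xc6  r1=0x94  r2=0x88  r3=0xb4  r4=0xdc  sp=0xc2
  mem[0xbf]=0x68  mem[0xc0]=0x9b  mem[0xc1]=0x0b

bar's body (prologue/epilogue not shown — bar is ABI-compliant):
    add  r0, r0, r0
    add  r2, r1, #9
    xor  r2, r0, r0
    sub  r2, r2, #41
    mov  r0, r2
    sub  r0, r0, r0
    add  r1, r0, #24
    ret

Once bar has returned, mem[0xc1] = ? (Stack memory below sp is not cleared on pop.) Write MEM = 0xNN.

prologue: push r0 -> mem[0xc1]=0xc6, sp=0xc1
body[0] add  r0, r0, r0 -> r0=0x8c
body[1] add  r2, r1, #9 -> r2=0x9d
body[2] xor  r2, r0, r0 -> r2=0x00
body[3] sub  r2, r2, #41 -> r2=0xd7
body[4] mov  r0, r2 -> r0=0xd7
body[5] sub  r0, r0, r0 -> r0=0x00
body[6] add  r1, r0, #24 -> r1=0x18
epilogue: pop r0=0xc6, sp=0xc2
prologue pushed ['r0'] at ['0xc1']

MEM = 0xc6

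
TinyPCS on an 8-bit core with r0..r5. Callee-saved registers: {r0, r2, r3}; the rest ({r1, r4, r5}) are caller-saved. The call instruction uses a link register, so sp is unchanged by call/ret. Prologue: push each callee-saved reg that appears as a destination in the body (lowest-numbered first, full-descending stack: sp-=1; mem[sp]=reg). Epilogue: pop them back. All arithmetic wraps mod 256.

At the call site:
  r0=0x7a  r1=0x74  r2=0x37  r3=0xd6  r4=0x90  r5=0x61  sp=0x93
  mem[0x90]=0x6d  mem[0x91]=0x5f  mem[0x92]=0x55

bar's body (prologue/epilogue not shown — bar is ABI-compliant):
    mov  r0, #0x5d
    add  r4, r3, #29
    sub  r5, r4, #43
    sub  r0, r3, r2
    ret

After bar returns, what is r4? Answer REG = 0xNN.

prologue: push r0 -> mem[0x92]=0x7a, sp=0x92
body[0] mov  r0, #0x5d -> r0=0x5d
body[1] add  r4, r3, #29 -> r4=0xf3
body[2] sub  r5, r4, #43 -> r5=0xc8
body[3] sub  r0, r3, r2 -> r0=0x9f
epilogue: pop r0=0x7a, sp=0x93
r4 is caller-saved -> body value

REG = 0xf3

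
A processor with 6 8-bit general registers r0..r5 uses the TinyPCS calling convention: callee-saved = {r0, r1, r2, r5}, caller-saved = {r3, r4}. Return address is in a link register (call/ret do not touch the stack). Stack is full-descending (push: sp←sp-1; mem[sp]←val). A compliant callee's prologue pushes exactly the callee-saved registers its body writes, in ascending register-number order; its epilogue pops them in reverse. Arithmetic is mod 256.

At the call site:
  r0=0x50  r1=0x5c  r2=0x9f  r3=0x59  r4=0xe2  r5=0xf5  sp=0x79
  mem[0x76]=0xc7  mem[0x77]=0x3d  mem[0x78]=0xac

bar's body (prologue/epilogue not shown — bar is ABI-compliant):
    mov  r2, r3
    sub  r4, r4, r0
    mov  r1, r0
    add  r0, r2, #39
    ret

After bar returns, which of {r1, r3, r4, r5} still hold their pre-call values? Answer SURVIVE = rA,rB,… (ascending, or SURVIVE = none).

prologue: push r0 → mem[0x78]=0x50, sp=0x78
prologue: push r1 → mem[0x77]=0x5c, sp=0x77
prologue: push r2 → mem[0x76]=0x9f, sp=0x76
body[0] mov  r2, r3 → r2=0x59
body[1] sub  r4, r4, r0 → r4=0x92
body[2] mov  r1, r0 → r1=0x50
body[3] add  r0, r2, #39 → r0=0x80
epilogue: pop r2=0x9f, sp=0x77
epilogue: pop r1=0x5c, sp=0x78
epilogue: pop r0=0x50, sp=0x79
r1: callee-saved, written=True
r3: caller-saved, written=False
r4: caller-saved, written=True
r5: callee-saved, written=False

SURVIVE = r1,r3,r5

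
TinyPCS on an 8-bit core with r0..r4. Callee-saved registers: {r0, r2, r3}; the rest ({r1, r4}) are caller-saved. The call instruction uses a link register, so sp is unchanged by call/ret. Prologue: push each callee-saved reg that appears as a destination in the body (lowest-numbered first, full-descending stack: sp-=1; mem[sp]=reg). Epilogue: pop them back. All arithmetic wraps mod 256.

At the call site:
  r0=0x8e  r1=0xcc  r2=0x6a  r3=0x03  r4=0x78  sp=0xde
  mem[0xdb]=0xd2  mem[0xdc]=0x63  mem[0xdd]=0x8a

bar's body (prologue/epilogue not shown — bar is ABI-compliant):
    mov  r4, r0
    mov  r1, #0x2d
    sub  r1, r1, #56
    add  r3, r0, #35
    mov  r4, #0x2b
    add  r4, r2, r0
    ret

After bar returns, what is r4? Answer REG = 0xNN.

prologue: push r3 -> mem[0xdd]=0x03, sp=0xdd
body[0] mov  r4, r0 -> r4=0x8e
body[1] mov  r1, #0x2d -> r1=0x2d
body[2] sub  r1, r1, #56 -> r1=0xf5
body[3] add  r3, r0, #35 -> r3=0xb1
body[4] mov  r4, #0x2b -> r4=0x2b
body[5] add  r4, r2, r0 -> r4=0xf8
epilogue: pop r3=0x03, sp=0xde
r4 is caller-saved -> body value

REG = 0xf8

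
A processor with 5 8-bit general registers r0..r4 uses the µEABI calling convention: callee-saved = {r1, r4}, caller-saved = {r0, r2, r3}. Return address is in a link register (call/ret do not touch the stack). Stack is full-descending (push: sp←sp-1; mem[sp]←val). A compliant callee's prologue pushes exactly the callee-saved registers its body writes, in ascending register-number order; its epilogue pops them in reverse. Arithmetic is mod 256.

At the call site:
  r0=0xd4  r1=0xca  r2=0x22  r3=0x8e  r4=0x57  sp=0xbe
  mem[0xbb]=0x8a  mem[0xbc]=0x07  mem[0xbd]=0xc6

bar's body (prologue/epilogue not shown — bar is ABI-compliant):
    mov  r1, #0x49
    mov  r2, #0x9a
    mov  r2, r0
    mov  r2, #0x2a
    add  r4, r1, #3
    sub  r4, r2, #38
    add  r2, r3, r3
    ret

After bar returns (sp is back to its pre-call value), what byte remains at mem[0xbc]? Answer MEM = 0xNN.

prologue: push r1 → mem[0xbd]=0xca, sp=0xbd
prologue: push r4 → mem[0xbc]=0x57, sp=0xbc
body[0] mov  r1, #0x49 → r1=0x49
body[1] mov  r2, #0x9a → r2=0x9a
body[2] mov  r2, r0 → r2=0xd4
body[3] mov  r2, #0x2a → r2=0x2a
body[4] add  r4, r1, #3 → r4=0x4c
body[5] sub  r4, r2, #38 → r4=0x04
body[6] add  r2, r3, r3 → r2=0x1c
epilogue: pop r4=0x57, sp=0xbd
epilogue: pop r1=0xca, sp=0xbe
prologue pushed ['r1', 'r4'] at ['0xbd', '0xbc']

MEM = 0x57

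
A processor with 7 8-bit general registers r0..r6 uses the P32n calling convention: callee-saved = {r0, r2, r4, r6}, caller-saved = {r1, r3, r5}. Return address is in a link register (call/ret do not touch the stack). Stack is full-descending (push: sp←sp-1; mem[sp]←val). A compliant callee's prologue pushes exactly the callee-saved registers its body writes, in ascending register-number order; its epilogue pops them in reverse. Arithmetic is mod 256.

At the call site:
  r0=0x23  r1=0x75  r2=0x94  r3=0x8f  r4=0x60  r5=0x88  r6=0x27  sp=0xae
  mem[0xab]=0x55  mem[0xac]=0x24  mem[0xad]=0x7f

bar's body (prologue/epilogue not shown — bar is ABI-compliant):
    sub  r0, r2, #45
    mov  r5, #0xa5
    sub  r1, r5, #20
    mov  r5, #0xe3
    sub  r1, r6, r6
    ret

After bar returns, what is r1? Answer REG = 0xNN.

REG = 0x00

prologue: push r0 -> mem[0xad]=0x23, sp=0xad
body[0] sub  r0, r2, #45 -> r0=0x67
body[1] mov  r5, #0xa5 -> r5=0xa5
body[2] sub  r1, r5, #20 -> r1=0x91
body[3] mov  r5, #0xe3 -> r5=0xe3
body[4] sub  r1, r6, r6 -> r1=0x00
epilogue: pop r0=0x23, sp=0xae
r1 is caller-saved -> body value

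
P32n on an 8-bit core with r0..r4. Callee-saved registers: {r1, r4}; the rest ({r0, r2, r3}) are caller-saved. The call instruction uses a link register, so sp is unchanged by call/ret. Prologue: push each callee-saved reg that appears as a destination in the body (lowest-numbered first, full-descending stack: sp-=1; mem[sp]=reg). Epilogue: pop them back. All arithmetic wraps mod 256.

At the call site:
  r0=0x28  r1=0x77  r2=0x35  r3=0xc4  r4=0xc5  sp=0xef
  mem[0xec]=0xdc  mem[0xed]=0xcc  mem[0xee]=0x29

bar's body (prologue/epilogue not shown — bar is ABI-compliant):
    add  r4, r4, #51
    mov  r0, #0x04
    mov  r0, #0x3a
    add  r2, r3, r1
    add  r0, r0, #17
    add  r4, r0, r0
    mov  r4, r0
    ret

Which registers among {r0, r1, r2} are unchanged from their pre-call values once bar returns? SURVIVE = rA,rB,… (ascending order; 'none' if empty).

SURVIVE = r1

prologue: push r4 -> mem[0xee]=0xc5, sp=0xee
body[0] add  r4, r4, #51 -> r4=0xf8
body[1] mov  r0, #0x04 -> r0=0x04
body[2] mov  r0, #0x3a -> r0=0x3a
body[3] add  r2, r3, r1 -> r2=0x3b
body[4] add  r0, r0, #17 -> r0=0x4b
body[5] add  r4, r0, r0 -> r4=0x96
body[6] mov  r4, r0 -> r4=0x4b
epilogue: pop r4=0xc5, sp=0xef
r0: caller-saved, written=True
r1: callee-saved, written=False
r2: caller-saved, written=True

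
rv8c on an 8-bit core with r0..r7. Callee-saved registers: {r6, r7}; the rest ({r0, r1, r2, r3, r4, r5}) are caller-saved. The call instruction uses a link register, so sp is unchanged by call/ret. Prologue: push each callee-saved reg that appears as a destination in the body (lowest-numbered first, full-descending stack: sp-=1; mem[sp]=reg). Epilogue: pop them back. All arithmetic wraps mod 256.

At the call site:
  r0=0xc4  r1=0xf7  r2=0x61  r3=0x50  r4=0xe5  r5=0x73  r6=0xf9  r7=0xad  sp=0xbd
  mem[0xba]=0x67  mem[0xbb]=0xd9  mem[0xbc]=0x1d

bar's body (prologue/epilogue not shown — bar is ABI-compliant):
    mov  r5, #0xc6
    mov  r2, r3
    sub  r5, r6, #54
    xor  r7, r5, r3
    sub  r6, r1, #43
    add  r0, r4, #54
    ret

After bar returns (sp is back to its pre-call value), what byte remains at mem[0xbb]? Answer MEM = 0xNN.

MEM = 0xad

prologue: push r6 → mem[0xbc]=0xf9, sp=0xbc
prologue: push r7 → mem[0xbb]=0xad, sp=0xbb
body[0] mov  r5, #0xc6 → r5=0xc6
body[1] mov  r2, r3 → r2=0x50
body[2] sub  r5, r6, #54 → r5=0xc3
body[3] xor  r7, r5, r3 → r7=0x93
body[4] sub  r6, r1, #43 → r6=0xcc
body[5] add  r0, r4, #54 → r0=0x1b
epilogue: pop r7=0xad, sp=0xbc
epilogue: pop r6=0xf9, sp=0xbd
prologue pushed ['r6', 'r7'] at ['0xbc', '0xbb']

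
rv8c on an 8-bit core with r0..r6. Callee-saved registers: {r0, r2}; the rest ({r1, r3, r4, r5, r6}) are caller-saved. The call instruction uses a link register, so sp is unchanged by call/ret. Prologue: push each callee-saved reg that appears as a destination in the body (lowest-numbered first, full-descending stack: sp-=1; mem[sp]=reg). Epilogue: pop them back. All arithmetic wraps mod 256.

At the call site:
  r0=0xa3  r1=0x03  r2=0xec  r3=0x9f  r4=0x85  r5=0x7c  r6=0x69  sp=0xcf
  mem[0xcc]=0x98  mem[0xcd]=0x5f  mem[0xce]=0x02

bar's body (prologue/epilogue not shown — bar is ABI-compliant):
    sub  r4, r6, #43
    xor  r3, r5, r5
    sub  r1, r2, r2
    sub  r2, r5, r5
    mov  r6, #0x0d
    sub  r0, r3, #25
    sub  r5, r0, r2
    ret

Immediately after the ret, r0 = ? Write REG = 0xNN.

prologue: push r0 -> mem[0xce]=0xa3, sp=0xce
prologue: push r2 -> mem[0xcd]=0xec, sp=0xcd
body[0] sub  r4, r6, #43 -> r4=0x3e
body[1] xor  r3, r5, r5 -> r3=0x00
body[2] sub  r1, r2, r2 -> r1=0x00
body[3] sub  r2, r5, r5 -> r2=0x00
body[4] mov  r6, #0x0d -> r6=0x0d
body[5] sub  r0, r3, #25 -> r0=0xe7
body[6] sub  r5, r0, r2 -> r5=0xe7
epilogue: pop r2=0xec, sp=0xce
epilogue: pop r0=0xa3, sp=0xcf
r0 is callee-saved -> restored

REG = 0xa3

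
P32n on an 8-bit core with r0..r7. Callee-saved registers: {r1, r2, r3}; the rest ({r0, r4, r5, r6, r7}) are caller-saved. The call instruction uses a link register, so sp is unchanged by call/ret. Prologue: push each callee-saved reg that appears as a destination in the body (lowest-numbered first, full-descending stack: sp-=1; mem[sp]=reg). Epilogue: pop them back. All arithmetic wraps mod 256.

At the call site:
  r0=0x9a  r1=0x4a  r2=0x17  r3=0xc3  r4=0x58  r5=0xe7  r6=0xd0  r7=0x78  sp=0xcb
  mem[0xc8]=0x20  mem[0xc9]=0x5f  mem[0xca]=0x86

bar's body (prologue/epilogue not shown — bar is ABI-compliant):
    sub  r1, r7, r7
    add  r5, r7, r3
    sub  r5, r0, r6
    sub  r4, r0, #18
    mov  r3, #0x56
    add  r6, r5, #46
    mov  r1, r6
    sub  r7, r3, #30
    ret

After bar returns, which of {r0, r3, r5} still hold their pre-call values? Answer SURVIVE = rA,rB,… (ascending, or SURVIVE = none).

SURVIVE = r0,r3

prologue: push r1 → mem[0xca]=0x4a, sp=0xca
prologue: push r3 → mem[0xc9]=0xc3, sp=0xc9
body[0] sub  r1, r7, r7 → r1=0x00
body[1] add  r5, r7, r3 → r5=0x3b
body[2] sub  r5, r0, r6 → r5=0xca
body[3] sub  r4, r0, #18 → r4=0x88
body[4] mov  r3, #0x56 → r3=0x56
body[5] add  r6, r5, #46 → r6=0xf8
body[6] mov  r1, r6 → r1=0xf8
body[7] sub  r7, r3, #30 → r7=0x38
epilogue: pop r3=0xc3, sp=0xca
epilogue: pop r1=0x4a, sp=0xcb
r0: caller-saved, written=False
r3: callee-saved, written=True
r5: caller-saved, written=True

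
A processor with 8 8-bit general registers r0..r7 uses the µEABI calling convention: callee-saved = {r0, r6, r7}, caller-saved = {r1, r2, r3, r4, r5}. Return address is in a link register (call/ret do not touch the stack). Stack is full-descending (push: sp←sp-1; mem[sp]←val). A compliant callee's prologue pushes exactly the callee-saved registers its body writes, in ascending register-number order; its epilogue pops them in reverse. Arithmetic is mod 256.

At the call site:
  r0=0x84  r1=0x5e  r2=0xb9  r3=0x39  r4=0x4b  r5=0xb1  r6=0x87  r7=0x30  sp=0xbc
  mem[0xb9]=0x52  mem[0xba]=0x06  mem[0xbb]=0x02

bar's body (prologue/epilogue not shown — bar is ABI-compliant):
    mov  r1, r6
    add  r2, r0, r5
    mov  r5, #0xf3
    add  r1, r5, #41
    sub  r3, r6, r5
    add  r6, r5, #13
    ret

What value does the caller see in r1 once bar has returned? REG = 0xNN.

prologue: push r6 -> mem[0xbb]=0x87, sp=0xbb
body[0] mov  r1, r6 -> r1=0x87
body[1] add  r2, r0, r5 -> r2=0x35
body[2] mov  r5, #0xf3 -> r5=0xf3
body[3] add  r1, r5, #41 -> r1=0x1c
body[4] sub  r3, r6, r5 -> r3=0x94
body[5] add  r6, r5, #13 -> r6=0x00
epilogue: pop r6=0x87, sp=0xbc
r1 is caller-saved -> body value

REG = 0x1c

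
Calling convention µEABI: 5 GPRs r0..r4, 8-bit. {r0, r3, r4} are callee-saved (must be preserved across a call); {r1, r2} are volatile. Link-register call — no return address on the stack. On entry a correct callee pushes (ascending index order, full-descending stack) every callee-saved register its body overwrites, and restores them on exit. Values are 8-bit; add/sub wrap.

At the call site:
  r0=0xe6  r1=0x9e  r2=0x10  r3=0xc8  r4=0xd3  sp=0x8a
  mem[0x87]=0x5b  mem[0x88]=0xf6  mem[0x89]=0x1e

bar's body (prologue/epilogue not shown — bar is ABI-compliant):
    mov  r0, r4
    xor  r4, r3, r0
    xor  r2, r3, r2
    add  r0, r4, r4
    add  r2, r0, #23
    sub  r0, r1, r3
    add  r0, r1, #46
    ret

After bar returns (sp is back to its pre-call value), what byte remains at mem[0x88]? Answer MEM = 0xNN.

prologue: push r0 -> mem[0x89]=0xe6, sp=0x89
prologue: push r4 -> mem[0x88]=0xd3, sp=0x88
body[0] mov  r0, r4 -> r0=0xd3
body[1] xor  r4, r3, r0 -> r4=0x1b
body[2] xor  r2, r3, r2 -> r2=0xd8
body[3] add  r0, r4, r4 -> r0=0x36
body[4] add  r2, r0, #23 -> r2=0x4d
body[5] sub  r0, r1, r3 -> r0=0xd6
body[6] add  r0, r1, #46 -> r0=0xcc
epilogue: pop r4=0xd3, sp=0x89
epilogue: pop r0=0xe6, sp=0x8a
prologue pushed ['r0', 'r4'] at ['0x89', '0x88']

MEM = 0xd3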